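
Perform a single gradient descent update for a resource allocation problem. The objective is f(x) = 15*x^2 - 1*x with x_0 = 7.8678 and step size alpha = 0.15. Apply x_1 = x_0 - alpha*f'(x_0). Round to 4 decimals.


We compute the gradient at x_0 and apply the update.
f'(x) = 30*x - 1
f'(7.8678) = 30*7.8678 - 1 = 235.034
x_1 = 7.8678 - 0.15*235.034 = -27.3873


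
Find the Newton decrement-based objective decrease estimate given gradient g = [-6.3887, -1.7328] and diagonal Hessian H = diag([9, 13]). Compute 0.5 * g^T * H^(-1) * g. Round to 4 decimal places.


Step 1: H is diagonal, so H^(-1) * g = [-0.7099, -0.1333].
Step 2: g^T H^(-1) g = sum_i g_i^2 / H_ii
  = (-6.3887)^2/9 + (-1.7328)^2/13
  = 4.5351 + 0.231 = 4.766
Step 3: Objective decrease = 0.5 * g^T H^(-1) g = 2.383


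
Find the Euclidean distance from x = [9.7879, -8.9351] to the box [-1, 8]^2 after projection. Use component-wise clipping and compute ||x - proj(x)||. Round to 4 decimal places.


Project each component onto [-1, 8].
clip(9.7879) = 8.0, clip(-8.9351) = -1.0
Projection = [8.0, -1.0]
Squared diffs: [3.1966, 62.9658]
Distance = sqrt(66.1624) = 8.134


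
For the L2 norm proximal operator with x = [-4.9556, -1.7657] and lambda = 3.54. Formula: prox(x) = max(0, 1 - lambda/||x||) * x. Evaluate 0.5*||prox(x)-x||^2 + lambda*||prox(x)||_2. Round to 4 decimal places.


Step 1: Compute ||x||.
||x|| = 5.2608
Step 2: Compute scaling factor.
scale = max(0, 1 - 3.54/5.2608) = 0.3271
Step 3: prox(x) = [-1.6209, -0.5776]
||prox(x)|| = 1.7208
Step 4: Proximal objective.
0.5*||prox-x||^2 = 6.2658
lambda*||prox|| = 6.0916
Total = 12.3573


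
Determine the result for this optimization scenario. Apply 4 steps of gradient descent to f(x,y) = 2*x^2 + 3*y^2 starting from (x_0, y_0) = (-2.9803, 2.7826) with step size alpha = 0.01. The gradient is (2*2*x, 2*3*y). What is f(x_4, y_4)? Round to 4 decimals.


Gradient descent on f(x,y) = 2*x^2 + 3*y^2.
Starting point: (-2.9803, 2.7826), alpha = 0.01
Step 1: grad_x = 2*2*-2.9803 = -11.9212, grad_y = 2*3*2.7826 = 16.6956
  x_1 = -2.9803 - 0.01*-11.9212 = -2.8611
  y_1 = 2.7826 - 0.01*16.6956 = 2.6156
Step 2: grad_x = 2*2*-2.8611 = -11.4444, grad_y = 2*3*2.6156 = 15.6939
  x_2 = -2.8611 - 0.01*-11.4444 = -2.7466
  y_2 = 2.6156 - 0.01*15.6939 = 2.4587
Step 3: grad_x = 2*2*-2.7466 = -10.9866, grad_y = 2*3*2.4587 = 14.7522
  x_3 = -2.7466 - 0.01*-10.9866 = -2.6368
  y_3 = 2.4587 - 0.01*14.7522 = 2.3112
Step 4: grad_x = 2*2*-2.6368 = -10.5471, grad_y = 2*3*2.3112 = 13.8671
  x_4 = -2.6368 - 0.01*-10.5471 = -2.5313
  y_4 = 2.3112 - 0.01*13.8671 = 2.1725
f(-2.5313, 2.1725) = 2*(-2.5313)^2 + 3*2.1725^2 = 26.9745


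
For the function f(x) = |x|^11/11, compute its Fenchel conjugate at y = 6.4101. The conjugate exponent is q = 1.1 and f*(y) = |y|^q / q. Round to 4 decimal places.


The conjugate exponent q satisfies 1/p + 1/q = 1.
p = 11, so q = 11/(11 - 1) = 1.1
|y|^q = 6.4101^1.1 = 7.7188
f*(6.4101) = 7.7188 / 1.1 = 7.0171


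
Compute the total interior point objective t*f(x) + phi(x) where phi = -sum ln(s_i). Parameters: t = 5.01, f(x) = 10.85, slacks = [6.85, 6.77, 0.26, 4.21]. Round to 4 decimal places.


Step 1: Compute log-barrier.
ln values: [1.9242, 1.9125, -1.3471, 1.4375]
phi = -(1.9242 + 1.9125 - 1.3471 + 1.4375) = -3.9271
Step 2: Compute augmented objective.
t*f(x) = 5.01*10.85 = 54.3585
Total = 54.3585 - 3.9271 = 50.4314


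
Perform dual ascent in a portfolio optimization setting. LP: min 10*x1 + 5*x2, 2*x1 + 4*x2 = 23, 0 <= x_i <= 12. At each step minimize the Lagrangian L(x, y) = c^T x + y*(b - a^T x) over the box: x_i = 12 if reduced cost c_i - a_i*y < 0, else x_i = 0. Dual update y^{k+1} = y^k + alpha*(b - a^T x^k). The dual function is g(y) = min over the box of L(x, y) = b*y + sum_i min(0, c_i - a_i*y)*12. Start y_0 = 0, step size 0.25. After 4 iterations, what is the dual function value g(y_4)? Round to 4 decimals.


Dual ascent for LP: min 10*x1 + 5*x2, 2*x1 + 4*x2 = 23, 0 <= x_i <= 12
Step 1: y^k = 0.0, reduced costs: (10.0, 5.0)
  x^k = (0.0, 0.0), subgradient = b - a^T x = 23.0
  y^{k+1} = 0.0 + 0.25*23.0 = 5.75
Step 2: y^k = 5.75, reduced costs: (-1.5, -18.0)
  x^k = (12.0, 12.0), subgradient = b - a^T x = -49.0
  y^{k+1} = 5.75 + 0.25*-49.0 = -6.5
Step 3: y^k = -6.5, reduced costs: (23.0, 31.0)
  x^k = (0.0, 0.0), subgradient = b - a^T x = 23.0
  y^{k+1} = -6.5 + 0.25*23.0 = -0.75
Step 4: y^k = -0.75, reduced costs: (11.5, 8.0)
  x^k = (0.0, 0.0), subgradient = b - a^T x = 23.0
  y^{k+1} = -0.75 + 0.25*23.0 = 5.0
Dual objective at y_4 = 5.0: reduced costs (0.0, -15.0), box minimizer x = (0.0, 12.0)
g(y_4) = b*y + (c1 - a1*y)*x1 + (c2 - a2*y)*x2 = 23*5.0 + 0.0*0.0 + (-15.0)*12.0 = 115.0 + 0.0 - 180.0 = -65.0


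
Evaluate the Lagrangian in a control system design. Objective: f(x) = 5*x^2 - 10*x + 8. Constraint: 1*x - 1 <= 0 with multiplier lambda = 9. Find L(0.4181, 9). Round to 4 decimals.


Step 1: Evaluate f(x).
f(0.4181) = 5*0.4181^2 - 10*0.4181 + 8 = 4.693
Step 2: Evaluate g(x).
g(0.4181) = 1*0.4181 - 1 = -0.5819
Step 3: Compute Lagrangian.
L = 4.693 + 9*-0.5819 = -0.5441


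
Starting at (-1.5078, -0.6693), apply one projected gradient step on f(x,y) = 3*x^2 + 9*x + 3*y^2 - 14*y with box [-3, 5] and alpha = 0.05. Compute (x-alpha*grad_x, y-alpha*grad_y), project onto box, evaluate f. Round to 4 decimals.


Step 1: Compute gradient at (-1.5078, -0.6693).
grad_x = 2*3*-1.5078 + 9 = -0.0468
grad_y = 2*3*-0.6693 - 14 = -18.0158
Step 2: Gradient step.
x_raw = -1.5078 - 0.05*-0.0468 = -1.5055
y_raw = -0.6693 - 0.05*-18.0158 = 0.2315
Step 3: Project onto [-3, 5].
x_proj = clip(-1.5055) = -1.5055
y_proj = clip(0.2315) = 0.2315
Step 4: Evaluate f.
f(-1.5055, 0.2315) = -9.83


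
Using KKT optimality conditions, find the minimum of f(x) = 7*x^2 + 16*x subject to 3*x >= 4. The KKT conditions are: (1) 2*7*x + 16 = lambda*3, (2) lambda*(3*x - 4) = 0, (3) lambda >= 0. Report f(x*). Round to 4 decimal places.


Step 1: Try lambda = 0 (constraint inactive).
x_unc = -16/(2*7) = -1.1429
Check: 3*-1.1429 = -3.4287 < 4 -- violated!
Step 2: Constraint must be active: 3*x = 4
x* = 4/3 = 1.3333 (rounded; the exact value 4/3 is used below)
lambda = (2*7*(4/3) + 16)/3 = 11.5556
Step 3: Compute optimal value.
f(x*) = 7*(4/3)^2 + 16*(4/3) = 33.7778


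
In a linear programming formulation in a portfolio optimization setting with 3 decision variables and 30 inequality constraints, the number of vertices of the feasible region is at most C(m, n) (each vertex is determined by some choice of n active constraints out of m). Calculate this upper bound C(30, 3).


Each vertex corresponds to some choice of n active constraints out of m, so the number of vertices is at most C(m, n) = m! / (n!(m-n)!).
m = 30, n = 3
Numerator: 30 * 29 * 28
Denominator: 3! = 6
C(30, 3) = 4060


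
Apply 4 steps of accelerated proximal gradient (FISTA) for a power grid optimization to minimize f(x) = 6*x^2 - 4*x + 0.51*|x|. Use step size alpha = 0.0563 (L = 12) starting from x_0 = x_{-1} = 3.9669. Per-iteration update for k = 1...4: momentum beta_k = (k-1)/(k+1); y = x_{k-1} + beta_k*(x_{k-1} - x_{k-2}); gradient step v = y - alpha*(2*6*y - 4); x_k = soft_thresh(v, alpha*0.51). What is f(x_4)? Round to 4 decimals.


FISTA on f(x) = 6*x^2 - 4*x + 0.51*|x|
L = 12, alpha = 0.0563
Iteration 1: beta = 0.0, y = 3.9669 + 0.0*(3.9669 - 3.9669) = 3.9669
  grad(y) = 43.6028, v = y - alpha*grad = 1.5121
  prox(v) = soft_thresh(1.5121, 0.0287) = 1.4833
Iteration 2: beta = 0.3333, y = 1.4833 + 0.3333*(1.4833 - 3.9669) = 0.6555
  grad(y) = 3.866, v = y - alpha*grad = 0.4378
  prox(v) = soft_thresh(0.4378, 0.0287) = 0.4091
Iteration 3: beta = 0.5, y = 0.4091 + 0.5*(0.4091 - 1.4833) = -0.128
  grad(y) = -5.5357, v = y - alpha*grad = 0.1837
  prox(v) = soft_thresh(0.1837, 0.0287) = 0.155
Iteration 4: beta = 0.6, y = 0.155 + 0.6*(0.155 - 0.4091) = 0.0025
  grad(y) = -3.9703, v = y - alpha*grad = 0.226
  prox(v) = soft_thresh(0.226, 0.0287) = 0.1973
f(x_4) = 6*0.1973^2 - 4*0.1973 + 0.51*|0.1973| = -0.455


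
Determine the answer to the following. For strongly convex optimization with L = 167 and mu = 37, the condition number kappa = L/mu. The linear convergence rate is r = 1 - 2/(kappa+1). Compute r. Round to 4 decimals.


Step 1: Compute the condition number.
kappa = L/mu = 167/37 = 4.5135
Step 2: Compute the convergence rate.
r = 1 - 2/(kappa + 1) = 1 - 2*mu/(L + mu) = (L - mu)/(L + mu) = 130/204 = 0.6373


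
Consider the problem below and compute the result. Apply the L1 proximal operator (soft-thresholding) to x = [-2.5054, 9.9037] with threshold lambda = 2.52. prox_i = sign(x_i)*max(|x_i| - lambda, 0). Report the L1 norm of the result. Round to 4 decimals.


Soft-thresholding with lambda = 2.52:
prox(-2.5054) = sign(-2.5054)*max(|-2.5054| - 2.52, 0) = 0.0
prox(9.9037) = sign(9.9037)*max(|9.9037| - 2.52, 0) = 7.3837
prox(x) = [0.0, 7.3837]
||prox(x)||_1 = 0.0 + 7.3837 = 7.3837


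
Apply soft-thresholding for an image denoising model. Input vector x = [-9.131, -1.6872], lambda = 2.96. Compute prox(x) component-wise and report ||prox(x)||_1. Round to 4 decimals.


Soft-thresholding with lambda = 2.96:
prox(-9.131) = sign(-9.131)*max(|-9.131| - 2.96, 0) = -6.171
prox(-1.6872) = sign(-1.6872)*max(|-1.6872| - 2.96, 0) = 0.0
prox(x) = [-6.171, 0.0]
||prox(x)||_1 = 6.171 + 0.0 = 6.171


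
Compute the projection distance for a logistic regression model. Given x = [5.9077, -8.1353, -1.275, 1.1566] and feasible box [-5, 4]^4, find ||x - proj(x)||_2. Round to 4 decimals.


Project each component onto [-5, 4].
clip(5.9077) = 4.0, clip(-8.1353) = -5.0, clip(-1.275) = -1.275, clip(1.1566) = 1.1566
Projection = [4.0, -5.0, -1.275, 1.1566]
Squared diffs: [3.6393, 9.8301, 0.0, 0.0]
Distance = sqrt(13.4694) = 3.6701


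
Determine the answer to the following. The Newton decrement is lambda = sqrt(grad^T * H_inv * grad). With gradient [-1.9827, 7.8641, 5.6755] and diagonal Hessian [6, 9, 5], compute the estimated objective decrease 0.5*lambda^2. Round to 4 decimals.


Step 1: H is diagonal, so H^(-1) * g = [-0.3305, 0.8738, 1.1351].
Step 2: g^T H^(-1) g = sum_i g_i^2 / H_ii
  = (-1.9827)^2/6 + (7.8641)^2/9 + (5.6755)^2/5
  = 0.6552 + 6.8716 + 6.4423 = 13.969
Step 3: Objective decrease = 0.5 * g^T H^(-1) g = 6.9845


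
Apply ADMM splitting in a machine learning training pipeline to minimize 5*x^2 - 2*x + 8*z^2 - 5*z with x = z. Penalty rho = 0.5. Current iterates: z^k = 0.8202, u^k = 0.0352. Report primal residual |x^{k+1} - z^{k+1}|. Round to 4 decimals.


ADMM iteration with rho = 0.5, z^k = 0.8202, u^k = 0.0352
Step 1: x-update.
Minimize 5*x^2 - 2*x + (0.5/2)*(x - 0.8202 + 0.0352)^2
FOC: (2*5 + 0.5)*x = 2 + 0.5*(0.8202 - 0.0352)
x^{k+1} = 0.2279
Step 2: z-update.
Minimize 8*z^2 - 5*z + (0.5/2)*(0.2279 - z + 0.0352)^2
FOC: (2*8 + 0.5)*z = 5 + 0.5*(0.2279 + 0.0352)
z^{k+1} = 0.311
Step 3: u-update.
u^{k+1} = 0.0352 + 0.2279 - 0.311 = -0.0479
Step 4: Primal residual = |0.2279 - 0.311| = 0.0831


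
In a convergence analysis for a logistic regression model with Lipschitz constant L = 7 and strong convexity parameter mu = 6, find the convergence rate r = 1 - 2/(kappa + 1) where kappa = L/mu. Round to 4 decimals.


Step 1: Compute the condition number.
kappa = L/mu = 7/6 = 1.1667
Step 2: Compute the convergence rate.
r = 1 - 2/(kappa + 1) = 1 - 2*mu/(L + mu) = (L - mu)/(L + mu) = 1/13 = 0.0769


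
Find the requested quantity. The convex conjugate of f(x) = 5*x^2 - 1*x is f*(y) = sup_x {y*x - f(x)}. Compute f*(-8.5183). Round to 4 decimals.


f*(y) = sup_x {y*x - a*x^2 - b*x} = sup_x {(y-b)*x - a*x^2}
FOC: (y - b) - 2a*x = 0 => x* = (y - b)/(2a)
x* = (-8.5183 + 1)/(2*5) = -0.7518
f*(-8.5183) = (y-b)^2/(4a) = (-8.5183 + 1)^2/(4*5)
= 56.5248/20 = 2.8262


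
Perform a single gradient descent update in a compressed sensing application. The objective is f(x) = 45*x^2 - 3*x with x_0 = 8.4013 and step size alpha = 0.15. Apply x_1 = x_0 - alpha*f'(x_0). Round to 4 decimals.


We compute the gradient at x_0 and apply the update.
f'(x) = 90*x - 3
f'(8.4013) = 90*8.4013 - 3 = 753.117
x_1 = 8.4013 - 0.15*753.117 = -104.5663


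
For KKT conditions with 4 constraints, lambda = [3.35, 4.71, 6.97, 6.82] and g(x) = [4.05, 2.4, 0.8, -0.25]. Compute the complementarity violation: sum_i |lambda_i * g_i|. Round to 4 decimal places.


KKT complementary slackness check:
lambda_1 * g_1 = 3.35 * 4.05 = 13.5675
lambda_2 * g_2 = 4.71 * 2.4 = 11.304
lambda_3 * g_3 = 6.97 * 0.8 = 5.576
lambda_4 * g_4 = 6.82 * -0.25 = -1.705
Total violation = 13.5675 + 11.304 + 5.576 + 1.705 = 32.1525


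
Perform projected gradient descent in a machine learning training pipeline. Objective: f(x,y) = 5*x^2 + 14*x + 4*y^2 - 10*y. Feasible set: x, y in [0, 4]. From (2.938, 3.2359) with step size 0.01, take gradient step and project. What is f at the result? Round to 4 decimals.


Step 1: Compute gradient at (2.938, 3.2359).
grad_x = 2*5*2.938 + 14 = 43.38
grad_y = 2*4*3.2359 - 10 = 15.8872
Step 2: Gradient step.
x_raw = 2.938 - 0.01*43.38 = 2.5042
y_raw = 3.2359 - 0.01*15.8872 = 3.077
Step 3: Project onto [0, 4].
x_proj = clip(2.5042) = 2.5042
y_proj = clip(3.077) = 3.077
Step 4: Evaluate f.
f(2.5042, 3.077) = 73.516


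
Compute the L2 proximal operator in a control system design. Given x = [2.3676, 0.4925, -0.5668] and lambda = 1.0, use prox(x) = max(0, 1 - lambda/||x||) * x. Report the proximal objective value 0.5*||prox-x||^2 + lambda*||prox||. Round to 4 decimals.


Step 1: Compute ||x||.
||x|| = 2.4838
Step 2: Compute scaling factor.
scale = max(0, 1 - 1.0/2.4838) = 0.5974
Step 3: prox(x) = [1.4144, 0.2942, -0.3386]
||prox(x)|| = 1.4838
Step 4: Proximal objective.
0.5*||prox-x||^2 = 0.5
lambda*||prox|| = 1.4838
Total = 1.9838


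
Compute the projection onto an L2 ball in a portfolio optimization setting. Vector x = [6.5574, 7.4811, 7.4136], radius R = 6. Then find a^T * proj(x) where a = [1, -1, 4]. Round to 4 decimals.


Step 1: Compute ||x|| (intermediates to 6 decimals).
||x|| = sqrt(6.5574^2 + 7.4811^2 + 7.4136^2) = 12.406765
Step 2: Project.
Since ||x|| > R, scale = R/||x|| = 6/12.406765 = 0.483607, proj(x) = scale * x
proj(x) = [3.171205, 3.617912, 3.585269]
Step 3: Dot product.
a^T * proj(x) = 1*3.171205 - 1*3.617912 + 4*3.585269 = 13.8944


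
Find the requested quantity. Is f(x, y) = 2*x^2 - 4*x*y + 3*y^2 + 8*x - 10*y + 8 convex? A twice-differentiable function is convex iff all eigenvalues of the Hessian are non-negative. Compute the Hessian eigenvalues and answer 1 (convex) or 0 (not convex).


The Hessian of f(x,y) = 2*x^2 - 4*x*y + 3*y^2 + 8*x - 10*y + 8 is:
H = [[4, -4], [-4, 6]]
Trace = 4 + 6 = 10
Determinant = 4*6 - (-4)^2 = 8
Discriminant = (10)^2 - 4*8 = 68.0
Eigenvalues: lambda_1 = 0.8769, lambda_2 = 9.1231
The function is convex.

1


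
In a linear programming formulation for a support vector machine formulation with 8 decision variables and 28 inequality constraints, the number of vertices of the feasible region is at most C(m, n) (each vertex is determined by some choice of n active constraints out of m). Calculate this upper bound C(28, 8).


Each vertex corresponds to some choice of n active constraints out of m, so the number of vertices is at most C(m, n) = m! / (n!(m-n)!).
m = 28, n = 8
Numerator: 28 * 27 * 26 * 25 * 24 * 23 * 22 * 21
Denominator: 8! = 40320
C(28, 8) = 3108105


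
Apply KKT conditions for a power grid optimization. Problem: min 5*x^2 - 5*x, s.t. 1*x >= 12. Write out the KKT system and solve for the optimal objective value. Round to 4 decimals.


Step 1: Try lambda = 0 (constraint inactive).
x_unc = 5/(2*5) = 0.5
Check: 1*0.5 = 0.5 < 12 -- violated!
Step 2: Constraint must be active: 1*x = 12
x* = 12/1 = 12.0
lambda = (2*5*12.0 - 5)/1 = 115.0
Step 3: Compute optimal value.
f(x*) = 5*12.0^2 - 5*12.0 = 660.0


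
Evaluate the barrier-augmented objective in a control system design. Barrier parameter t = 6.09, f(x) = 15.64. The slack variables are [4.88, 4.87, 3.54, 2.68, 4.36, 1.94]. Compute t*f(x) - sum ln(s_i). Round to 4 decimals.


Step 1: Compute log-barrier.
ln values: [1.5851, 1.5831, 1.2641, 0.9858, 1.4725, 0.6627]
phi = -(1.5851 + 1.5831 + 1.2641 + 0.9858 + 1.4725 + 0.6627) = -7.5533
Step 2: Compute augmented objective.
t*f(x) = 6.09*15.64 = 95.2476
Total = 95.2476 - 7.5533 = 87.6943


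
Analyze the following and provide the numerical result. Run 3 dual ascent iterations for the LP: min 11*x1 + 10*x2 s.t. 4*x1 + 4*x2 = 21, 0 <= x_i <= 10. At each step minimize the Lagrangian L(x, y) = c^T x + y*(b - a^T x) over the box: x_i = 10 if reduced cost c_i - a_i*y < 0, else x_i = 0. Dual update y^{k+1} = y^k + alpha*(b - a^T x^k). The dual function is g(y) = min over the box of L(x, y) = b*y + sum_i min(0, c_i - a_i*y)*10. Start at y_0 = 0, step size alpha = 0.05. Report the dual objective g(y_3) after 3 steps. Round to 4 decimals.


Dual ascent for LP: min 11*x1 + 10*x2, 4*x1 + 4*x2 = 21, 0 <= x_i <= 10
Step 1: y^k = 0.0, reduced costs: (11.0, 10.0)
  x^k = (0.0, 0.0), subgradient = b - a^T x = 21.0
  y^{k+1} = 0.0 + 0.05*21.0 = 1.05
Step 2: y^k = 1.05, reduced costs: (6.8, 5.8)
  x^k = (0.0, 0.0), subgradient = b - a^T x = 21.0
  y^{k+1} = 1.05 + 0.05*21.0 = 2.1
Step 3: y^k = 2.1, reduced costs: (2.6, 1.6)
  x^k = (0.0, 0.0), subgradient = b - a^T x = 21.0
  y^{k+1} = 2.1 + 0.05*21.0 = 3.15
Dual objective at y_3 = 3.15: reduced costs (-1.6, -2.6), box minimizer x = (10.0, 10.0)
g(y_3) = b*y + (c1 - a1*y)*x1 + (c2 - a2*y)*x2 = 21*3.15 + (-1.6)*10.0 + (-2.6)*10.0 = 66.15 - 16.0 - 26.0 = 24.15


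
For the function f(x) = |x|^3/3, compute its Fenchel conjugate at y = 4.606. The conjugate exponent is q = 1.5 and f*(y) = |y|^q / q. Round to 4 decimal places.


The conjugate exponent q satisfies 1/p + 1/q = 1.
p = 3, so q = 3/(3 - 1) = 1.5
|y|^q = 4.606^1.5 = 9.8852
f*(4.606) = 9.8852 / 1.5 = 6.5901


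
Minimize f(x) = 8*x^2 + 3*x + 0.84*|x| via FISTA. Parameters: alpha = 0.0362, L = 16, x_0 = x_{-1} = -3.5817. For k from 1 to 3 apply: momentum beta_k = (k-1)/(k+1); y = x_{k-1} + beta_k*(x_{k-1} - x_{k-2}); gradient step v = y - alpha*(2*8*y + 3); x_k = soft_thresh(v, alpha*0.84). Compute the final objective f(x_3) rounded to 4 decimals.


FISTA on f(x) = 8*x^2 + 3*x + 0.84*|x|
L = 16, alpha = 0.0362
Iteration 1: beta = 0.0, y = -3.5817 + 0.0*(-3.5817 + 3.5817) = -3.5817
  grad(y) = -54.3072, v = y - alpha*grad = -1.6158
  prox(v) = soft_thresh(-1.6158, 0.0304) = -1.5854
Iteration 2: beta = 0.3333, y = -1.5854 + 0.3333*(-1.5854 + 3.5817) = -0.9199
  grad(y) = -11.7189, v = y - alpha*grad = -0.4957
  prox(v) = soft_thresh(-0.4957, 0.0304) = -0.4653
Iteration 3: beta = 0.5, y = -0.4653 + 0.5*(-0.4653 + 1.5854) = 0.0947
  grad(y) = 4.5158, v = y - alpha*grad = -0.0687
  prox(v) = soft_thresh(-0.0687, 0.0304) = -0.0383
f(x_3) = 8*(-0.0383)^2 + 3*(-0.0383) + 0.84*|-0.0383| = -0.071


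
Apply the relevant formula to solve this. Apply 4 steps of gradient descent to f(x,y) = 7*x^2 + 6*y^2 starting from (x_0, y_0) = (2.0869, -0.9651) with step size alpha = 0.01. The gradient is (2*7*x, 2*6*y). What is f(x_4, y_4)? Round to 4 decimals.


Gradient descent on f(x,y) = 7*x^2 + 6*y^2.
Starting point: (2.0869, -0.9651), alpha = 0.01
Step 1: grad_x = 2*7*2.0869 = 29.2166, grad_y = 2*6*-0.9651 = -11.5812
  x_1 = 2.0869 - 0.01*29.2166 = 1.7947
  y_1 = -0.9651 - 0.01*-11.5812 = -0.8493
Step 2: grad_x = 2*7*1.7947 = 25.1263, grad_y = 2*6*-0.8493 = -10.1915
  x_2 = 1.7947 - 0.01*25.1263 = 1.5435
  y_2 = -0.8493 - 0.01*-10.1915 = -0.7474
Step 3: grad_x = 2*7*1.5435 = 21.6086, grad_y = 2*6*-0.7474 = -8.9685
  x_3 = 1.5435 - 0.01*21.6086 = 1.3274
  y_3 = -0.7474 - 0.01*-8.9685 = -0.6577
Step 4: grad_x = 2*7*1.3274 = 18.5834, grad_y = 2*6*-0.6577 = -7.8923
  x_4 = 1.3274 - 0.01*18.5834 = 1.1416
  y_4 = -0.6577 - 0.01*-7.8923 = -0.5788
f(1.1416, -0.5788) = 7*1.1416^2 + 6*(-0.5788)^2 = 11.1318


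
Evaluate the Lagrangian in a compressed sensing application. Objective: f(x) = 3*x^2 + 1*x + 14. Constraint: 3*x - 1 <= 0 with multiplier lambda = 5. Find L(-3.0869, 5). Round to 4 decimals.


Step 1: Evaluate f(x).
f(-3.0869) = 3*(-3.0869)^2 + 1*(-3.0869) + 14 = 39.5
Step 2: Evaluate g(x).
g(-3.0869) = 3*-3.0869 - 1 = -10.2607
Step 3: Compute Lagrangian.
L = 39.5 + 5*-10.2607 = -11.8035


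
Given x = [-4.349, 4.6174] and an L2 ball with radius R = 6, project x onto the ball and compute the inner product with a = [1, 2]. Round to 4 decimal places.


Step 1: Compute ||x|| (intermediates to 6 decimals).
||x|| = sqrt((-4.349)^2 + 4.6174^2) = 6.343042
Step 2: Project.
Since ||x|| > R, scale = R/||x|| = 6/6.343042 = 0.945918, proj(x) = scale * x
proj(x) = [-4.113797, 4.367682]
Step 3: Dot product.
a^T * proj(x) = 1*(-4.113797) + 2*4.367682 = 4.6216


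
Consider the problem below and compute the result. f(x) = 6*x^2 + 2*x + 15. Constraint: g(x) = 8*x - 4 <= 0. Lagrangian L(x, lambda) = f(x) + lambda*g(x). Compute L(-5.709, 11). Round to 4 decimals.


Step 1: Evaluate f(x).
f(-5.709) = 6*(-5.709)^2 + 2*(-5.709) + 15 = 199.1381
Step 2: Evaluate g(x).
g(-5.709) = 8*-5.709 - 4 = -49.672
Step 3: Compute Lagrangian.
L = 199.1381 + 11*-49.672 = -347.2539


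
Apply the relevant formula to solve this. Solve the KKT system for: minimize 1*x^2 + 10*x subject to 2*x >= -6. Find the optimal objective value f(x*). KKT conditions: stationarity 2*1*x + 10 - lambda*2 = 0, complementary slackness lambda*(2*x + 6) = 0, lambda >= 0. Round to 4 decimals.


Step 1: Try lambda = 0 (constraint inactive).
x_unc = -10/(2*1) = -5.0
Check: 2*-5.0 = -10.0 < -6 -- violated!
Step 2: Constraint must be active: 2*x = -6
x* = -6/2 = -3.0
lambda = (2*1*(-3.0) + 10)/2 = 2.0
Step 3: Compute optimal value.
f(x*) = 1*(-3.0)^2 + 10*(-3.0) = -21.0


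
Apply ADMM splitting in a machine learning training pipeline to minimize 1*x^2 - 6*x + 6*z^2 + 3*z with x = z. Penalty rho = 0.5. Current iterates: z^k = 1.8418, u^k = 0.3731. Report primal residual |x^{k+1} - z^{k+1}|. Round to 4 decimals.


ADMM iteration with rho = 0.5, z^k = 1.8418, u^k = 0.3731
Step 1: x-update.
Minimize 1*x^2 - 6*x + (0.5/2)*(x - 1.8418 + 0.3731)^2
FOC: (2*1 + 0.5)*x = 6 + 0.5*(1.8418 - 0.3731)
x^{k+1} = 2.6937
Step 2: z-update.
Minimize 6*z^2 + 3*z + (0.5/2)*(2.6937 - z + 0.3731)^2
FOC: (2*6 + 0.5)*z = -3 + 0.5*(2.6937 + 0.3731)
z^{k+1} = -0.1173
Step 3: u-update.
u^{k+1} = 0.3731 + 2.6937 + 0.1173 = 3.1842
Step 4: Primal residual = |2.6937 + 0.1173| = 2.8111


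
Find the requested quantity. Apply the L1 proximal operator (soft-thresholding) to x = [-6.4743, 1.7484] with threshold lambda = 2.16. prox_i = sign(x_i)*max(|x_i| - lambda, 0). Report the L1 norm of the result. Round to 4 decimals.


Soft-thresholding with lambda = 2.16:
prox(-6.4743) = sign(-6.4743)*max(|-6.4743| - 2.16, 0) = -4.3143
prox(1.7484) = sign(1.7484)*max(|1.7484| - 2.16, 0) = 0.0
prox(x) = [-4.3143, 0.0]
||prox(x)||_1 = 4.3143 + 0.0 = 4.3143


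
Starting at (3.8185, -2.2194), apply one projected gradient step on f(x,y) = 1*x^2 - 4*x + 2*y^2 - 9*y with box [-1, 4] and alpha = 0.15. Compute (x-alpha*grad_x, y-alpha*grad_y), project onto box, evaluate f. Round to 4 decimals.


Step 1: Compute gradient at (3.8185, -2.2194).
grad_x = 2*1*3.8185 - 4 = 3.637
grad_y = 2*2*-2.2194 - 9 = -17.8776
Step 2: Gradient step.
x_raw = 3.8185 - 0.15*3.637 = 3.273
y_raw = -2.2194 - 0.15*-17.8776 = 0.4622
Step 3: Project onto [-1, 4].
x_proj = clip(3.273) = 3.273
y_proj = clip(0.4622) = 0.4622
Step 4: Evaluate f.
f(3.273, 0.4622) = -6.1124


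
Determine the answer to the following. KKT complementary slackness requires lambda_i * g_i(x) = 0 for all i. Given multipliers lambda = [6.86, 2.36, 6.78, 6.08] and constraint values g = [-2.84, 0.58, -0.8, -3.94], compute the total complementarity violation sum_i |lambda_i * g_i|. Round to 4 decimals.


KKT complementary slackness check:
lambda_1 * g_1 = 6.86 * -2.84 = -19.4824
lambda_2 * g_2 = 2.36 * 0.58 = 1.3688
lambda_3 * g_3 = 6.78 * -0.8 = -5.424
lambda_4 * g_4 = 6.08 * -3.94 = -23.9552
Total violation = 19.4824 + 1.3688 + 5.424 + 23.9552 = 50.2304


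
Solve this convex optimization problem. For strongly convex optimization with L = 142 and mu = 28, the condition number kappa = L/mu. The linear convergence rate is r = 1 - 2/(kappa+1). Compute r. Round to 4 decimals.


Step 1: Compute the condition number.
kappa = L/mu = 142/28 = 5.0714
Step 2: Compute the convergence rate.
r = 1 - 2/(kappa + 1) = 1 - 2*mu/(L + mu) = (L - mu)/(L + mu) = 114/170 = 0.6706


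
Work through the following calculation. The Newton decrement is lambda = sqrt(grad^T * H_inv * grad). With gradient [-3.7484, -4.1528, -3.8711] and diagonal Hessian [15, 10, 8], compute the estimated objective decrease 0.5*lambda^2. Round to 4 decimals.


Step 1: H is diagonal, so H^(-1) * g = [-0.2499, -0.4153, -0.4839].
Step 2: g^T H^(-1) g = sum_i g_i^2 / H_ii
  = (-3.7484)^2/15 + (-4.1528)^2/10 + (-3.8711)^2/8
  = 0.9367 + 1.7246 + 1.8732 = 4.5345
Step 3: Objective decrease = 0.5 * g^T H^(-1) g = 2.2672


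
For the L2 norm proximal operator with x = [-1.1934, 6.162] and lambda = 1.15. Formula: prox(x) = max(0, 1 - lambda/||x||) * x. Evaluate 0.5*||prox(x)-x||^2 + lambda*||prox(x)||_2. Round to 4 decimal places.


Step 1: Compute ||x||.
||x|| = 6.2765
Step 2: Compute scaling factor.
scale = max(0, 1 - 1.15/6.2765) = 0.8168
Step 3: prox(x) = [-0.9747, 5.033]
||prox(x)|| = 5.1265
Step 4: Proximal objective.
0.5*||prox-x||^2 = 0.6613
lambda*||prox|| = 5.8955
Total = 6.5567


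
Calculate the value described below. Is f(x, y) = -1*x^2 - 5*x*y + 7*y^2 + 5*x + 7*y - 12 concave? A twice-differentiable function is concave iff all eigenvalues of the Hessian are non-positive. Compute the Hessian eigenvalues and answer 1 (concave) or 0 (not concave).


The Hessian of f(x,y) = -1*x^2 - 5*x*y + 7*y^2 + 5*x + 7*y - 12 is:
H = [[-2, -5], [-5, 14]]
Trace = -2 + 14 = 12
Determinant = -2*14 - (-5)^2 = -53
Discriminant = (12)^2 - 4*-53 = 356.0
Eigenvalues: lambda_1 = -3.434, lambda_2 = 15.434
The function is not concave.

0


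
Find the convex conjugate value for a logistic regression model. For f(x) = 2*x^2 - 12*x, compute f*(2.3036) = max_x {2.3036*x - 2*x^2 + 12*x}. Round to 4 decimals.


f*(y) = sup_x {y*x - a*x^2 - b*x} = sup_x {(y-b)*x - a*x^2}
FOC: (y - b) - 2a*x = 0 => x* = (y - b)/(2a)
x* = (2.3036 + 12)/(2*2) = 3.5759
f*(2.3036) = (y-b)^2/(4a) = (2.3036 + 12)^2/(4*2)
= 204.593/8 = 25.5741


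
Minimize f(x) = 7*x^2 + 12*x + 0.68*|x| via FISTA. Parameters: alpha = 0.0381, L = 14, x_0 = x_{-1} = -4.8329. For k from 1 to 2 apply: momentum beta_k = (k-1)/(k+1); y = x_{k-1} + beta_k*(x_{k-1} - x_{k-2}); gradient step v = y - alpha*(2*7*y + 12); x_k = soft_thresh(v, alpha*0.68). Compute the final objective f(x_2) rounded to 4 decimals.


FISTA on f(x) = 7*x^2 + 12*x + 0.68*|x|
L = 14, alpha = 0.0381
Iteration 1: beta = 0.0, y = -4.8329 + 0.0*(-4.8329 + 4.8329) = -4.8329
  grad(y) = -55.6606, v = y - alpha*grad = -2.7122
  prox(v) = soft_thresh(-2.7122, 0.0259) = -2.6863
Iteration 2: beta = 0.3333, y = -2.6863 + 0.3333*(-2.6863 + 4.8329) = -1.9708
  grad(y) = -15.5912, v = y - alpha*grad = -1.3768
  prox(v) = soft_thresh(-1.3768, 0.0259) = -1.3509
f(x_2) = 7*(-1.3509)^2 + 12*(-1.3509) + 0.68*|-1.3509| = -2.5179


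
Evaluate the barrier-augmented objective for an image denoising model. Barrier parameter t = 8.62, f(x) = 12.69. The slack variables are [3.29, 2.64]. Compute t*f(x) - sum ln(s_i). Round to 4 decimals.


Step 1: Compute log-barrier.
ln values: [1.1909, 0.9708]
phi = -(1.1909 + 0.9708) = -2.1617
Step 2: Compute augmented objective.
t*f(x) = 8.62*12.69 = 109.3878
Total = 109.3878 - 2.1617 = 107.2261


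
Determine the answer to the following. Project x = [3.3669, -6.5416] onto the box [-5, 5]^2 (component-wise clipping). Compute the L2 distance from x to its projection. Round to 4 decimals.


Project each component onto [-5, 5].
clip(3.3669) = 3.3669, clip(-6.5416) = -5.0
Projection = [3.3669, -5.0]
Squared diffs: [0.0, 2.3765]
Distance = sqrt(2.3765) = 1.5416


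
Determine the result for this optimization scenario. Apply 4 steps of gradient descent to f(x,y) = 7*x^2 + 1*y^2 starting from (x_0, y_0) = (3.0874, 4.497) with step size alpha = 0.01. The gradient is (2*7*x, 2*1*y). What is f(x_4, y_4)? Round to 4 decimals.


Gradient descent on f(x,y) = 7*x^2 + 1*y^2.
Starting point: (3.0874, 4.497), alpha = 0.01
Step 1: grad_x = 2*7*3.0874 = 43.2236, grad_y = 2*1*4.497 = 8.994
  x_1 = 3.0874 - 0.01*43.2236 = 2.6552
  y_1 = 4.497 - 0.01*8.994 = 4.4071
Step 2: grad_x = 2*7*2.6552 = 37.1723, grad_y = 2*1*4.4071 = 8.8141
  x_2 = 2.6552 - 0.01*37.1723 = 2.2834
  y_2 = 4.4071 - 0.01*8.8141 = 4.3189
Step 3: grad_x = 2*7*2.2834 = 31.9682, grad_y = 2*1*4.3189 = 8.6378
  x_3 = 2.2834 - 0.01*31.9682 = 1.9638
  y_3 = 4.3189 - 0.01*8.6378 = 4.2325
Step 4: grad_x = 2*7*1.9638 = 27.4926, grad_y = 2*1*4.2325 = 8.4651
  x_4 = 1.9638 - 0.01*27.4926 = 1.6888
  y_4 = 4.2325 - 0.01*8.4651 = 4.1479
f(1.6888, 4.1479) = 7*1.6888^2 + 1*4.1479^2 = 37.1701


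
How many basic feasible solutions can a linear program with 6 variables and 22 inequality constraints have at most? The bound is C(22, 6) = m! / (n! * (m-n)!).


Each vertex corresponds to some choice of n active constraints out of m, so the number of vertices is at most C(m, n) = m! / (n!(m-n)!).
m = 22, n = 6
Numerator: 22 * 21 * 20 * 19 * 18 * 17
Denominator: 6! = 720
C(22, 6) = 74613


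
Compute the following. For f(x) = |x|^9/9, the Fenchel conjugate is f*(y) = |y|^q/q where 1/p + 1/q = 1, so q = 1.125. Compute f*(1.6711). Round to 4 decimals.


The conjugate exponent q satisfies 1/p + 1/q = 1.
p = 9, so q = 9/(9 - 1) = 1.125
|y|^q = 1.6711^1.125 = 1.7819
f*(1.6711) = 1.7819 / 1.125 = 1.5839


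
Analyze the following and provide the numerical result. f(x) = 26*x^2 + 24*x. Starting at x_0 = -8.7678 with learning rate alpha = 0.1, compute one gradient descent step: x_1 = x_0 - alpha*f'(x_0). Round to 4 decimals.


We compute the gradient at x_0 and apply the update.
f'(x) = 52*x + 24
f'(-8.7678) = 52*-8.7678 + 24 = -431.9256
x_1 = -8.7678 - 0.1*-431.9256 = 34.4248


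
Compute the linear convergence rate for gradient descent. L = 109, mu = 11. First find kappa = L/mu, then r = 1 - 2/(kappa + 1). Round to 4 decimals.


Step 1: Compute the condition number.
kappa = L/mu = 109/11 = 9.9091
Step 2: Compute the convergence rate.
r = 1 - 2/(kappa + 1) = 1 - 2*mu/(L + mu) = (L - mu)/(L + mu) = 98/120 = 0.8167


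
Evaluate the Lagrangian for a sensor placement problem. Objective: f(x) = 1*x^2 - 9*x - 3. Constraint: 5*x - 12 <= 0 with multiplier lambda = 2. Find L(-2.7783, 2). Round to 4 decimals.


Step 1: Evaluate f(x).
f(-2.7783) = 1*(-2.7783)^2 - 9*(-2.7783) - 3 = 29.7237
Step 2: Evaluate g(x).
g(-2.7783) = 5*-2.7783 - 12 = -25.8915
Step 3: Compute Lagrangian.
L = 29.7237 + 2*-25.8915 = -22.0593


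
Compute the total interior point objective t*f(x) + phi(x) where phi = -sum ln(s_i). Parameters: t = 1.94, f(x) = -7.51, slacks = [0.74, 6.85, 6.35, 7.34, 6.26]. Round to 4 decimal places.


Step 1: Compute log-barrier.
ln values: [-0.3011, 1.9242, 1.8485, 1.9933, 1.8342]
phi = -(-0.3011 + 1.9242 + 1.8485 + 1.9933 + 1.8342) = -7.2991
Step 2: Compute augmented objective.
t*f(x) = 1.94*-7.51 = -14.5694
Total = -14.5694 - 7.2991 = -21.8685


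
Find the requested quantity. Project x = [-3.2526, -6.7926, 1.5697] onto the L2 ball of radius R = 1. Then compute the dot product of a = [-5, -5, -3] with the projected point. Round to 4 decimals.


Step 1: Compute ||x|| (intermediates to 6 decimals).
||x|| = sqrt((-3.2526)^2 + (-6.7926)^2 + 1.5697^2) = 7.693034
Step 2: Project.
Since ||x|| > R, scale = R/||x|| = 1/7.693034 = 0.129988, proj(x) = scale * x
proj(x) = [-0.422799, -0.882956, 0.204042]
Step 3: Dot product.
a^T * proj(x) = -5*(-0.422799) - 5*(-0.882956) - 3*0.204042 = 5.9166


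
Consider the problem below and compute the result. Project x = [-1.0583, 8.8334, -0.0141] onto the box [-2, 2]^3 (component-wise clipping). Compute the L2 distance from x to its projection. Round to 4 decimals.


Project each component onto [-2, 2].
clip(-1.0583) = -1.0583, clip(8.8334) = 2.0, clip(-0.0141) = -0.0141
Projection = [-1.0583, 2.0, -0.0141]
Squared diffs: [0.0, 46.6954, 0.0]
Distance = sqrt(46.6954) = 6.8334


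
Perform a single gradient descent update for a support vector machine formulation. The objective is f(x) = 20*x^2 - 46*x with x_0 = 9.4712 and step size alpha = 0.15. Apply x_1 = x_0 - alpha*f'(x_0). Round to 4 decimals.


We compute the gradient at x_0 and apply the update.
f'(x) = 40*x - 46
f'(9.4712) = 40*9.4712 - 46 = 332.848
x_1 = 9.4712 - 0.15*332.848 = -40.456


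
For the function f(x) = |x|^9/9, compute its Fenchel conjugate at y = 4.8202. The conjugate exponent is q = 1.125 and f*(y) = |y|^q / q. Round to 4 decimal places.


The conjugate exponent q satisfies 1/p + 1/q = 1.
p = 9, so q = 9/(9 - 1) = 1.125
|y|^q = 4.8202^1.125 = 5.8674
f*(4.8202) = 5.8674 / 1.125 = 5.2155


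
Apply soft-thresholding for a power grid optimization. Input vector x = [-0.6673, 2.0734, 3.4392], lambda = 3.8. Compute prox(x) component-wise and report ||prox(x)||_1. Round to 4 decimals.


Soft-thresholding with lambda = 3.8:
prox(-0.6673) = sign(-0.6673)*max(|-0.6673| - 3.8, 0) = 0.0
prox(2.0734) = sign(2.0734)*max(|2.0734| - 3.8, 0) = 0.0
prox(3.4392) = sign(3.4392)*max(|3.4392| - 3.8, 0) = 0.0
prox(x) = [0.0, 0.0, 0.0]
||prox(x)||_1 = 0.0 + 0.0 + 0.0 = 0.0


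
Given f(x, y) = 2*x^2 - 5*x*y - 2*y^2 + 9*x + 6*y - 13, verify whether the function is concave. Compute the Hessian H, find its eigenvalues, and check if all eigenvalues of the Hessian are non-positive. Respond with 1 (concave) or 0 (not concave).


The Hessian of f(x,y) = 2*x^2 - 5*x*y - 2*y^2 + 9*x + 6*y - 13 is:
H = [[4, -5], [-5, -4]]
Trace = 4 - 4 = 0
Determinant = 4*-4 - (-5)^2 = -41
Discriminant = (0)^2 - 4*-41 = 164.0
Eigenvalues: lambda_1 = -6.4031, lambda_2 = 6.4031
The function is not concave.

0


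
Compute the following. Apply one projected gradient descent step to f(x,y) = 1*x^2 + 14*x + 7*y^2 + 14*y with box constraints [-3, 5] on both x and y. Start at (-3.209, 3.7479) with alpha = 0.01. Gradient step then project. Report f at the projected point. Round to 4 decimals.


Step 1: Compute gradient at (-3.209, 3.7479).
grad_x = 2*1*-3.209 + 14 = 7.582
grad_y = 2*7*3.7479 + 14 = 66.4706
Step 2: Gradient step.
x_raw = -3.209 - 0.01*7.582 = -3.2848
y_raw = 3.7479 - 0.01*66.4706 = 3.0832
Step 3: Project onto [-3, 5].
x_proj = clip(-3.2848) = -3.0
y_proj = clip(3.0832) = 3.0832
Step 4: Evaluate f.
f(-3.0, 3.0832) = 76.7073


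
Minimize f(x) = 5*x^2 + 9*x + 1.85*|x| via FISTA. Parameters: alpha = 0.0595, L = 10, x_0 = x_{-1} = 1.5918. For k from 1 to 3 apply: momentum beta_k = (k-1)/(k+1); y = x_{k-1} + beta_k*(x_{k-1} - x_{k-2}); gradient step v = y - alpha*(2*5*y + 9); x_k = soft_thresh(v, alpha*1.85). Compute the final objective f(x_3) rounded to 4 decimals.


FISTA on f(x) = 5*x^2 + 9*x + 1.85*|x|
L = 10, alpha = 0.0595
Iteration 1: beta = 0.0, y = 1.5918 + 0.0*(1.5918 - 1.5918) = 1.5918
  grad(y) = 24.918, v = y - alpha*grad = 0.1092
  prox(v) = soft_thresh(0.1092, 0.1101) = 0.0
Iteration 2: beta = 0.3333, y = 0.0 + 0.3333*(0.0 - 1.5918) = -0.5306
  grad(y) = 3.694, v = y - alpha*grad = -0.7504
  prox(v) = soft_thresh(-0.7504, 0.1101) = -0.6403
Iteration 3: beta = 0.5, y = -0.6403 + 0.5*(-0.6403 - 0.0) = -0.9605
  grad(y) = -0.6048, v = y - alpha*grad = -0.9245
  prox(v) = soft_thresh(-0.9245, 0.1101) = -0.8144
f(x_3) = 5*(-0.8144)^2 + 9*(-0.8144) + 1.85*|-0.8144| = -2.5067


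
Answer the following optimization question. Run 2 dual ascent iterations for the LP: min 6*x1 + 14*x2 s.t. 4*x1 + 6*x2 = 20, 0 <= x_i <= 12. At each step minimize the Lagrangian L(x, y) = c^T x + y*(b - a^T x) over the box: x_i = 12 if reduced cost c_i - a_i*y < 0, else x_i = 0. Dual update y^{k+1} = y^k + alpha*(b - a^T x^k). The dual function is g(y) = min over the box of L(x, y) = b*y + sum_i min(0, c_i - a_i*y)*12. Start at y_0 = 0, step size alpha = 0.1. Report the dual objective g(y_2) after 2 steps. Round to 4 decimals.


Dual ascent for LP: min 6*x1 + 14*x2, 4*x1 + 6*x2 = 20, 0 <= x_i <= 12
Step 1: y^k = 0.0, reduced costs: (6.0, 14.0)
  x^k = (0.0, 0.0), subgradient = b - a^T x = 20.0
  y^{k+1} = 0.0 + 0.1*20.0 = 2.0
Step 2: y^k = 2.0, reduced costs: (-2.0, 2.0)
  x^k = (12.0, 0.0), subgradient = b - a^T x = -28.0
  y^{k+1} = 2.0 + 0.1*-28.0 = -0.8
Dual objective at y_2 = -0.8: reduced costs (9.2, 18.8), box minimizer x = (0.0, 0.0)
g(y_2) = b*y + (c1 - a1*y)*x1 + (c2 - a2*y)*x2 = 20*(-0.8) + 9.2*0.0 + 18.8*0.0 = -16.0 + 0.0 + 0.0 = -16.0


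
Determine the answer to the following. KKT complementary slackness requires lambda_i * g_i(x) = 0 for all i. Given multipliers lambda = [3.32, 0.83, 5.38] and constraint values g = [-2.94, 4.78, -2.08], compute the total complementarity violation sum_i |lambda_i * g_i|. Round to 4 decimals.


KKT complementary slackness check:
lambda_1 * g_1 = 3.32 * -2.94 = -9.7608
lambda_2 * g_2 = 0.83 * 4.78 = 3.9674
lambda_3 * g_3 = 5.38 * -2.08 = -11.1904
Total violation = 9.7608 + 3.9674 + 11.1904 = 24.9186


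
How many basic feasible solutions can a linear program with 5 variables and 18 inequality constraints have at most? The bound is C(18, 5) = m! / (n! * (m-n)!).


Each vertex corresponds to some choice of n active constraints out of m, so the number of vertices is at most C(m, n) = m! / (n!(m-n)!).
m = 18, n = 5
Numerator: 18 * 17 * 16 * 15 * 14
Denominator: 5! = 120
C(18, 5) = 8568


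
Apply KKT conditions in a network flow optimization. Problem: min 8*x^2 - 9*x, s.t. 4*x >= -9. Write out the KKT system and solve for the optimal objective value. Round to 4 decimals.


Step 1: Try lambda = 0 (constraint inactive).
Stationarity: 2*8*x - 9 = 0
x* = 9/(2*8) = 0.5625
Check constraint: 4*0.5625 = 2.25 >= -9 -- satisfied.
Step 2: Compute optimal value.
f(x*) = 8*0.5625^2 - 9*0.5625 = -2.5313


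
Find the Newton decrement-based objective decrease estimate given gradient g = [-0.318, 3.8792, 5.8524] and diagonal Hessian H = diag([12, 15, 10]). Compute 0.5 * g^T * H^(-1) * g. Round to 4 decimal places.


Step 1: H is diagonal, so H^(-1) * g = [-0.0265, 0.2586, 0.5852].
Step 2: g^T H^(-1) g = sum_i g_i^2 / H_ii
  = (-0.318)^2/12 + (3.8792)^2/15 + (5.8524)^2/10
  = 0.0084 + 1.0032 + 3.4251 = 4.4367
Step 3: Objective decrease = 0.5 * g^T H^(-1) g = 2.2183


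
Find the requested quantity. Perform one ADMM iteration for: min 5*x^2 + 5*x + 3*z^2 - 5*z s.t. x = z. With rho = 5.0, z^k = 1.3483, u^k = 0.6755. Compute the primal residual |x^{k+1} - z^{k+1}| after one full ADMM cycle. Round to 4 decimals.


ADMM iteration with rho = 5.0, z^k = 1.3483, u^k = 0.6755
Step 1: x-update.
Minimize 5*x^2 + 5*x + (5.0/2)*(x - 1.3483 + 0.6755)^2
FOC: (2*5 + 5.0)*x = -5 + 5.0*(1.3483 - 0.6755)
x^{k+1} = -0.1091
Step 2: z-update.
Minimize 3*z^2 - 5*z + (5.0/2)*(-0.1091 - z + 0.6755)^2
FOC: (2*3 + 5.0)*z = 5 + 5.0*(-0.1091 + 0.6755)
z^{k+1} = 0.712
Step 3: u-update.
u^{k+1} = 0.6755 - 0.1091 - 0.712 = -0.1456
Step 4: Primal residual = |-0.1091 - 0.712| = 0.8211


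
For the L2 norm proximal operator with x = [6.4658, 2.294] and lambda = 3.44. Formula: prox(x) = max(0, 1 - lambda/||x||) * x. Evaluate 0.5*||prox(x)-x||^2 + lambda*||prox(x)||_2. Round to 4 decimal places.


Step 1: Compute ||x||.
||x|| = 6.8607
Step 2: Compute scaling factor.
scale = max(0, 1 - 3.44/6.8607) = 0.4986
Step 3: prox(x) = [3.2238, 1.1438]
||prox(x)|| = 3.4207
Step 4: Proximal objective.
0.5*||prox-x||^2 = 5.9168
lambda*||prox|| = 11.7672
Total = 17.684


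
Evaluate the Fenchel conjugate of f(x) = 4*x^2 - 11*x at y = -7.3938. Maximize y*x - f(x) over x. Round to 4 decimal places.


f*(y) = sup_x {y*x - a*x^2 - b*x} = sup_x {(y-b)*x - a*x^2}
FOC: (y - b) - 2a*x = 0 => x* = (y - b)/(2a)
x* = (-7.3938 + 11)/(2*4) = 0.4508
f*(-7.3938) = (y-b)^2/(4a) = (-7.3938 + 11)^2/(4*4)
= 13.0047/16 = 0.8128


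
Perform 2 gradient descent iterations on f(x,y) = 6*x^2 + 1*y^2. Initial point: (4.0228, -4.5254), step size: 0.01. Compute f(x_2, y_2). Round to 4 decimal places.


Gradient descent on f(x,y) = 6*x^2 + 1*y^2.
Starting point: (4.0228, -4.5254), alpha = 0.01
Step 1: grad_x = 2*6*4.0228 = 48.2736, grad_y = 2*1*-4.5254 = -9.0508
  x_1 = 4.0228 - 0.01*48.2736 = 3.5401
  y_1 = -4.5254 - 0.01*-9.0508 = -4.4349
Step 2: grad_x = 2*6*3.5401 = 42.4808, grad_y = 2*1*-4.4349 = -8.8698
  x_2 = 3.5401 - 0.01*42.4808 = 3.1153
  y_2 = -4.4349 - 0.01*-8.8698 = -4.3462
f(3.1153, -4.3462) = 6*3.1153^2 + 1*(-4.3462)^2 = 77.1183
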